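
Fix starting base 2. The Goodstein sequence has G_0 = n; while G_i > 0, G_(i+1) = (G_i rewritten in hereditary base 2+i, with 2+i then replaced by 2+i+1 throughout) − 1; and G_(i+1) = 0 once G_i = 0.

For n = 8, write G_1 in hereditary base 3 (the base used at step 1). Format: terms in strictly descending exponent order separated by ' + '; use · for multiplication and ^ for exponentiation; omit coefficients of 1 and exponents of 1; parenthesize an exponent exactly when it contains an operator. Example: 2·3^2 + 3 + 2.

G_0 = 8. HB_2(8) = 2^(2 + 1). Bump = 81. G_1 = 80.
G_1 = 80. HB_3(80) = 2·3^3 + 2·3^2 + 2·3 + 2. Bump = 554. G_2 = 553.

2·3^3 + 2·3^2 + 2·3 + 2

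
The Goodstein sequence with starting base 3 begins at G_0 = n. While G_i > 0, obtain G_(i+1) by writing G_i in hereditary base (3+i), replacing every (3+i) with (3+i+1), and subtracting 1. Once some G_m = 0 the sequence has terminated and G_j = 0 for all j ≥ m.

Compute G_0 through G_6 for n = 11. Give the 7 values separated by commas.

11, 17, 25, 35, 39, 43, 47

G_0 = 11. HB_3(11) = 3^2 + 2. Bump = 18. G_1 = 17.
G_1 = 17. HB_4(17) = 4^2 + 1. Bump = 26. G_2 = 25.
G_2 = 25. HB_5(25) = 5^2. Bump = 36. G_3 = 35.
G_3 = 35. HB_6(35) = 5·6 + 5. Bump = 40. G_4 = 39.
G_4 = 39. HB_7(39) = 5·7 + 4. Bump = 44. G_5 = 43.
G_5 = 43. HB_8(43) = 5·8 + 3. Bump = 48. G_6 = 47.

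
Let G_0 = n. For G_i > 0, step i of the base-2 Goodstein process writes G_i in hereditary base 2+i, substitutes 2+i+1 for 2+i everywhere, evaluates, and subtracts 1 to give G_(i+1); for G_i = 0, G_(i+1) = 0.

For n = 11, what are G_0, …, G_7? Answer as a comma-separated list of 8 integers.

11, 84, 1027, 15627, 279937, 5764801, 134217727, 2749609302

[0] 11 ≡ 2^(2 + 1) + 2 + 1 (base 2). Lift 3: 85. −1: 84.
[1] 84 ≡ 3^(3 + 1) + 3 (base 3). Lift 4: 1028. −1: 1027.
[2] 1027 ≡ 4^(4 + 1) + 3 (base 4). Lift 5: 15628. −1: 15627.
[3] 15627 ≡ 5^(5 + 1) + 2 (base 5). Lift 6: 279938. −1: 279937.
[4] 279937 ≡ 6^(6 + 1) + 1 (base 6). Lift 7: 5764802. −1: 5764801.
[5] 5764801 ≡ 7^(7 + 1) (base 7). Lift 8: 134217728. −1: 134217727.
[6] 134217727 ≡ 7·8^8 + 7·8^7 + 7·8^6 + 7·8^5 + 7·8^4 + 7·8^3 + 7·8^2 + 7·8 + 7 (base 8). Lift 9: 2749609303. −1: 2749609302.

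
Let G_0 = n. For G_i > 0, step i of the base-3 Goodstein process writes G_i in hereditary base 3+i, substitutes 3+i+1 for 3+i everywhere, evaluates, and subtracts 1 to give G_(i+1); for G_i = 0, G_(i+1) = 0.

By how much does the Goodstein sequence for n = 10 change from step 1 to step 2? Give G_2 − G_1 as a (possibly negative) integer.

G_0=10  [base 3] 3^2 + 1  →[3↦4]→  4^2 + 1 = 17  −1 ⇒ G_1=16
G_1=16  [base 4] 4^2  →[4↦5]→  5^2 = 25  −1 ⇒ G_2=24

8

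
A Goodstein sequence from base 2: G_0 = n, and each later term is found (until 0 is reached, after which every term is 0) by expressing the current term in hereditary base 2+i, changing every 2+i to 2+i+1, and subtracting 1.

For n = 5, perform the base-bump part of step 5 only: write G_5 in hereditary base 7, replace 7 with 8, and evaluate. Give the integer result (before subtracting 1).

G_0=5  [base 2] 2^2 + 1  →[2↦3]→  3^3 + 1 = 28  −1 ⇒ G_1=27
G_1=27  [base 3] 3^3  →[3↦4]→  4^4 = 256  −1 ⇒ G_2=255
G_2=255  [base 4] 3·4^3 + 3·4^2 + 3·4 + 3  →[4↦5]→  3·5^3 + 3·5^2 + 3·5 + 3 = 468  −1 ⇒ G_3=467
G_3=467  [base 5] 3·5^3 + 3·5^2 + 3·5 + 2  →[5↦6]→  3·6^3 + 3·6^2 + 3·6 + 2 = 776  −1 ⇒ G_4=775
G_4=775  [base 6] 3·6^3 + 3·6^2 + 3·6 + 1  →[6↦7]→  3·7^3 + 3·7^2 + 3·7 + 1 = 1198  −1 ⇒ G_5=1197

1752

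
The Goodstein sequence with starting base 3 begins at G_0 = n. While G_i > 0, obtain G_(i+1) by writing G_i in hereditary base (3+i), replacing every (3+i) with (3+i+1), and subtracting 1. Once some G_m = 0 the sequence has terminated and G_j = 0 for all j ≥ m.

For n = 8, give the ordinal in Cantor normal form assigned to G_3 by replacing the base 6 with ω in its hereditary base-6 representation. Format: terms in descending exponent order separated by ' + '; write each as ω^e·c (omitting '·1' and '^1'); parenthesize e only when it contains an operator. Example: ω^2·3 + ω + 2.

ω + 5

step 0: 8 = 2·3 + 2; sub 4 for 3: 2·4 + 2; = 10; G_1 = 10−1 = 9
step 1: 9 = 2·4 + 1; sub 5 for 4: 2·5 + 1; = 11; G_2 = 11−1 = 10
step 2: 10 = 2·5; sub 6 for 5: 2·6; = 12; G_3 = 12−1 = 11
step 3: 11 = 6 + 5; sub 7 for 6: 7 + 5; = 12; G_4 = 12−1 = 11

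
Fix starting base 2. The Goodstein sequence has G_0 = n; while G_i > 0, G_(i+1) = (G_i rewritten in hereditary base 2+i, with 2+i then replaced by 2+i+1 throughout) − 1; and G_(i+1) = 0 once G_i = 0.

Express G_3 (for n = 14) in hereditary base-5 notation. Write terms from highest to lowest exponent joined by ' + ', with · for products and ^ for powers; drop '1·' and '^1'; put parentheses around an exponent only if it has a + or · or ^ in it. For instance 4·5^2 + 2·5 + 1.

i=0: 14 = 2^(2 + 1) + 2^2 + 2 (b=2); 2→3: 3^(3 + 1) + 3^3 + 3 = 111; 111−1 = 110
i=1: 110 = 3^(3 + 1) + 3^3 + 2 (b=3); 3→4: 4^(4 + 1) + 4^4 + 2 = 1282; 1282−1 = 1281
i=2: 1281 = 4^(4 + 1) + 4^4 + 1 (b=4); 4→5: 5^(5 + 1) + 5^5 + 1 = 18751; 18751−1 = 18750
i=3: 18750 = 5^(5 + 1) + 5^5 (b=5); 5→6: 6^(6 + 1) + 6^6 = 326592; 326592−1 = 326591

5^(5 + 1) + 5^5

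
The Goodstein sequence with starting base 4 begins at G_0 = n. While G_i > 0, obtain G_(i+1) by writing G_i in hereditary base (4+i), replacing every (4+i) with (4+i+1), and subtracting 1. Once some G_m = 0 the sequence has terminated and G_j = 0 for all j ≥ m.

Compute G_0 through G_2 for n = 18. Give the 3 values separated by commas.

18, 26, 36

[0] 18 ≡ 4^2 + 2 (base 4). Lift 5: 27. −1: 26.
[1] 26 ≡ 5^2 + 1 (base 5). Lift 6: 37. −1: 36.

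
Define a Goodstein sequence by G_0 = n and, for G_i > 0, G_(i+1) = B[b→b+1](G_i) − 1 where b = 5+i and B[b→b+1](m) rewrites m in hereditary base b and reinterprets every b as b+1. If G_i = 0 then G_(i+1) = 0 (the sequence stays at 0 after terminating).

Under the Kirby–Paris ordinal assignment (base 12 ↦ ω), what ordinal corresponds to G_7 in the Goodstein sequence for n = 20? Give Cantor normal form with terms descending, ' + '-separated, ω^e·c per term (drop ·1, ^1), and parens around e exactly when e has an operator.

ω·2 + 11

i=0: 20 = 4·5 (b=5); 5→6: 4·6 = 24; 24−1 = 23
i=1: 23 = 3·6 + 5 (b=6); 6→7: 3·7 + 5 = 26; 26−1 = 25
i=2: 25 = 3·7 + 4 (b=7); 7→8: 3·8 + 4 = 28; 28−1 = 27
i=3: 27 = 3·8 + 3 (b=8); 8→9: 3·9 + 3 = 30; 30−1 = 29
i=4: 29 = 3·9 + 2 (b=9); 9→10: 3·10 + 2 = 32; 32−1 = 31
i=5: 31 = 3·10 + 1 (b=10); 10→11: 3·11 + 1 = 34; 34−1 = 33
i=6: 33 = 3·11 (b=11); 11→12: 3·12 = 36; 36−1 = 35
i=7: 35 = 2·12 + 11 (b=12); 12→13: 2·13 + 11 = 37; 37−1 = 36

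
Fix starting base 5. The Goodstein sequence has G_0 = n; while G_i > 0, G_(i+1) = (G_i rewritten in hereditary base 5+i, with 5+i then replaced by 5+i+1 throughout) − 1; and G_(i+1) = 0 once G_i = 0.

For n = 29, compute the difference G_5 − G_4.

G_0 = 29. HB_5(29) = 5^2 + 4. Bump = 40. G_1 = 39.
G_1 = 39. HB_6(39) = 6^2 + 3. Bump = 52. G_2 = 51.
G_2 = 51. HB_7(51) = 7^2 + 2. Bump = 66. G_3 = 65.
G_3 = 65. HB_8(65) = 8^2 + 1. Bump = 82. G_4 = 81.
G_4 = 81. HB_9(81) = 9^2. Bump = 100. G_5 = 99.

18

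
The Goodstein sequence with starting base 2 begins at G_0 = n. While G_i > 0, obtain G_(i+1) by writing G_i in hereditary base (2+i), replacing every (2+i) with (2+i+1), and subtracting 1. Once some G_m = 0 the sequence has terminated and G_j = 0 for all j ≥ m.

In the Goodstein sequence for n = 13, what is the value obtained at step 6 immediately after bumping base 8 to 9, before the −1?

3486786856

(0) 13|_2 = 2^(2 + 1) + 2^2 + 1 ↦ 3^(3 + 1) + 3^3 + 1|_3 = 109 ⇒ 108
(1) 108|_3 = 3^(3 + 1) + 3^3 ↦ 4^(4 + 1) + 4^4|_4 = 1280 ⇒ 1279
(2) 1279|_4 = 4^(4 + 1) + 3·4^3 + 3·4^2 + 3·4 + 3 ↦ 5^(5 + 1) + 3·5^3 + 3·5^2 + 3·5 + 3|_5 = 16093 ⇒ 16092
(3) 16092|_5 = 5^(5 + 1) + 3·5^3 + 3·5^2 + 3·5 + 2 ↦ 6^(6 + 1) + 3·6^3 + 3·6^2 + 3·6 + 2|_6 = 280712 ⇒ 280711
(4) 280711|_6 = 6^(6 + 1) + 3·6^3 + 3·6^2 + 3·6 + 1 ↦ 7^(7 + 1) + 3·7^3 + 3·7^2 + 3·7 + 1|_7 = 5765999 ⇒ 5765998
(5) 5765998|_7 = 7^(7 + 1) + 3·7^3 + 3·7^2 + 3·7 ↦ 8^(8 + 1) + 3·8^3 + 3·8^2 + 3·8|_8 = 134219480 ⇒ 134219479
(6) 134219479|_8 = 8^(8 + 1) + 3·8^3 + 3·8^2 + 2·8 + 7 ↦ 9^(9 + 1) + 3·9^3 + 3·9^2 + 2·9 + 7|_9 = 3486786856 ⇒ 3486786855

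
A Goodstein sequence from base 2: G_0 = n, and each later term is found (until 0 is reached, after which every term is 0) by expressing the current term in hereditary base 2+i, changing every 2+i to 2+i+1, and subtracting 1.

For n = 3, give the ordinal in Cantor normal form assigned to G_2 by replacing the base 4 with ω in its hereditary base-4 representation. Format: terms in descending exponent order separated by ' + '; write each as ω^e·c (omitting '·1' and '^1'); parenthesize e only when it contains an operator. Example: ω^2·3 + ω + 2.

3 —HB2→ 2 + 1 —bump→ 3 + 1 = 4 —(−1)→ 3
3 —HB3→ 3 —bump→ 4 = 4 —(−1)→ 3
3 —HB4→ 3 —bump→ 3 = 3 —(−1)→ 2

3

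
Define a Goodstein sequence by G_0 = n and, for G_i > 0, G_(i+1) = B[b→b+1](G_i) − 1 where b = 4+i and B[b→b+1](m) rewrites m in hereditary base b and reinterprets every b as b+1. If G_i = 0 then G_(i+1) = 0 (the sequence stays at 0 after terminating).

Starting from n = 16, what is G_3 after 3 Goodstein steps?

30

base 4: 16 = 4^2; at 5: 5^2 = 25; next = 24
base 5: 24 = 4·5 + 4; at 6: 4·6 + 4 = 28; next = 27
base 6: 27 = 4·6 + 3; at 7: 4·7 + 3 = 31; next = 30
base 7: 30 = 4·7 + 2; at 8: 4·8 + 2 = 34; next = 33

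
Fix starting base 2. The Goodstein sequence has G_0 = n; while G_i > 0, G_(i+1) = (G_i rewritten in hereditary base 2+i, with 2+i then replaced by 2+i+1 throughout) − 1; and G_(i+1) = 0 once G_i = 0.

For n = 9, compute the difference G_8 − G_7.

28837739404

9 —HB2→ 2^(2 + 1) + 1 —bump→ 3^(3 + 1) + 1 = 82 —(−1)→ 81
81 —HB3→ 3^(3 + 1) —bump→ 4^(4 + 1) = 1024 —(−1)→ 1023
1023 —HB4→ 3·4^4 + 3·4^3 + 3·4^2 + 3·4 + 3 —bump→ 3·5^5 + 3·5^3 + 3·5^2 + 3·5 + 3 = 9843 —(−1)→ 9842
9842 —HB5→ 3·5^5 + 3·5^3 + 3·5^2 + 3·5 + 2 —bump→ 3·6^6 + 3·6^3 + 3·6^2 + 3·6 + 2 = 140744 —(−1)→ 140743
140743 —HB6→ 3·6^6 + 3·6^3 + 3·6^2 + 3·6 + 1 —bump→ 3·7^7 + 3·7^3 + 3·7^2 + 3·7 + 1 = 2471827 —(−1)→ 2471826
2471826 —HB7→ 3·7^7 + 3·7^3 + 3·7^2 + 3·7 —bump→ 3·8^8 + 3·8^3 + 3·8^2 + 3·8 = 50333400 —(−1)→ 50333399
50333399 —HB8→ 3·8^8 + 3·8^3 + 3·8^2 + 2·8 + 7 —bump→ 3·9^9 + 3·9^3 + 3·9^2 + 2·9 + 7 = 1162263922 —(−1)→ 1162263921
1162263921 —HB9→ 3·9^9 + 3·9^3 + 3·9^2 + 2·9 + 6 —bump→ 3·10^10 + 3·10^3 + 3·10^2 + 2·10 + 6 = 30000003326 —(−1)→ 30000003325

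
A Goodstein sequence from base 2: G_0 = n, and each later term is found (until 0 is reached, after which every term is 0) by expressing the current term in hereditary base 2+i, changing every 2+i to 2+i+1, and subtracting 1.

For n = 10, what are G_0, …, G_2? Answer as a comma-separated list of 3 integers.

base 2: 10 = 2^(2 + 1) + 2; at 3: 3^(3 + 1) + 3 = 84; next = 83
base 3: 83 = 3^(3 + 1) + 2; at 4: 4^(4 + 1) + 2 = 1026; next = 1025

10, 83, 1025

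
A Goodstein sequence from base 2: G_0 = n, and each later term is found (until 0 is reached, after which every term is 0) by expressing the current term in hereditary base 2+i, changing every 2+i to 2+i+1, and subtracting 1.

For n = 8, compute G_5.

1647195

G_0=8  [base 2] 2^(2 + 1)  →[2↦3]→  3^(3 + 1) = 81  −1 ⇒ G_1=80
G_1=80  [base 3] 2·3^3 + 2·3^2 + 2·3 + 2  →[3↦4]→  2·4^4 + 2·4^2 + 2·4 + 2 = 554  −1 ⇒ G_2=553
G_2=553  [base 4] 2·4^4 + 2·4^2 + 2·4 + 1  →[4↦5]→  2·5^5 + 2·5^2 + 2·5 + 1 = 6311  −1 ⇒ G_3=6310
G_3=6310  [base 5] 2·5^5 + 2·5^2 + 2·5  →[5↦6]→  2·6^6 + 2·6^2 + 2·6 = 93396  −1 ⇒ G_4=93395
G_4=93395  [base 6] 2·6^6 + 2·6^2 + 6 + 5  →[6↦7]→  2·7^7 + 2·7^2 + 7 + 5 = 1647196  −1 ⇒ G_5=1647195
G_5=1647195  [base 7] 2·7^7 + 2·7^2 + 7 + 4  →[7↦8]→  2·8^8 + 2·8^2 + 8 + 4 = 33554572  −1 ⇒ G_6=33554571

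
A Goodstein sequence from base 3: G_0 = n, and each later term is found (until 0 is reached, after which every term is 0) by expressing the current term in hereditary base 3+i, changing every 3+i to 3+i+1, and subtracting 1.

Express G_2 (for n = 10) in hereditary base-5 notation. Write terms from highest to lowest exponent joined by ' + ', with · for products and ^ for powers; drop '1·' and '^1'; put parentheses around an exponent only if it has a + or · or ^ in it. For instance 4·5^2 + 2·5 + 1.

G_0=10  [base 3] 3^2 + 1  →[3↦4]→  4^2 + 1 = 17  −1 ⇒ G_1=16
G_1=16  [base 4] 4^2  →[4↦5]→  5^2 = 25  −1 ⇒ G_2=24
G_2=24  [base 5] 4·5 + 4  →[5↦6]→  4·6 + 4 = 28  −1 ⇒ G_3=27

4·5 + 4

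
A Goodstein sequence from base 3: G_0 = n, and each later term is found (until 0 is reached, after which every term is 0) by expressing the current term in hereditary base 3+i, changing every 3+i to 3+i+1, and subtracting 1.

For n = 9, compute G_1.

[0] 9 ≡ 3^2 (base 3). Lift 4: 16. −1: 15.
[1] 15 ≡ 3·4 + 3 (base 4). Lift 5: 18. −1: 17.

15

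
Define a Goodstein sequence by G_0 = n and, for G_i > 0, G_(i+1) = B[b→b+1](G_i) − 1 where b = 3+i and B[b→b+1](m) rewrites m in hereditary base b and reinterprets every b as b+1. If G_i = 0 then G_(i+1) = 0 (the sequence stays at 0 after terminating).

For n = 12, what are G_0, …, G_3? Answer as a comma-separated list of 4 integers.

12, 19, 27, 37

12 —HB3→ 3^2 + 3 —bump→ 4^2 + 4 = 20 —(−1)→ 19
19 —HB4→ 4^2 + 3 —bump→ 5^2 + 3 = 28 —(−1)→ 27
27 —HB5→ 5^2 + 2 —bump→ 6^2 + 2 = 38 —(−1)→ 37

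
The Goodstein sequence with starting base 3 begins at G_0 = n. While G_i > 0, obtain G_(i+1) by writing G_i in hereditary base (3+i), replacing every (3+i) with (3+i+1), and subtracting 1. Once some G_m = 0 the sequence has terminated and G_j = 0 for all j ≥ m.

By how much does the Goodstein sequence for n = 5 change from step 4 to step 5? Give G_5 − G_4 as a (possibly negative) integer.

step 0: 5 = 3 + 2; sub 4 for 3: 4 + 2; = 6; G_1 = 6−1 = 5
step 1: 5 = 4 + 1; sub 5 for 4: 5 + 1; = 6; G_2 = 6−1 = 5
step 2: 5 = 5; sub 6 for 5: 6; = 6; G_3 = 6−1 = 5
step 3: 5 = 5; sub 7 for 6: 5; = 5; G_4 = 5−1 = 4
step 4: 4 = 4; sub 8 for 7: 4; = 4; G_5 = 4−1 = 3

-1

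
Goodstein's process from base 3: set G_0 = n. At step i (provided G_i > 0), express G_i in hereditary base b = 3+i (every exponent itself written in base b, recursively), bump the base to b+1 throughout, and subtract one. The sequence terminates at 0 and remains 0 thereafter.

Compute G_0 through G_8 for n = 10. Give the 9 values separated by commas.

10, 16, 24, 27, 30, 33, 36, 39, 41

step 0: 10 = 3^2 + 1; sub 4 for 3: 4^2 + 1; = 17; G_1 = 17−1 = 16
step 1: 16 = 4^2; sub 5 for 4: 5^2; = 25; G_2 = 25−1 = 24
step 2: 24 = 4·5 + 4; sub 6 for 5: 4·6 + 4; = 28; G_3 = 28−1 = 27
step 3: 27 = 4·6 + 3; sub 7 for 6: 4·7 + 3; = 31; G_4 = 31−1 = 30
step 4: 30 = 4·7 + 2; sub 8 for 7: 4·8 + 2; = 34; G_5 = 34−1 = 33
step 5: 33 = 4·8 + 1; sub 9 for 8: 4·9 + 1; = 37; G_6 = 37−1 = 36
step 6: 36 = 4·9; sub 10 for 9: 4·10; = 40; G_7 = 40−1 = 39
step 7: 39 = 3·10 + 9; sub 11 for 10: 3·11 + 9; = 42; G_8 = 42−1 = 41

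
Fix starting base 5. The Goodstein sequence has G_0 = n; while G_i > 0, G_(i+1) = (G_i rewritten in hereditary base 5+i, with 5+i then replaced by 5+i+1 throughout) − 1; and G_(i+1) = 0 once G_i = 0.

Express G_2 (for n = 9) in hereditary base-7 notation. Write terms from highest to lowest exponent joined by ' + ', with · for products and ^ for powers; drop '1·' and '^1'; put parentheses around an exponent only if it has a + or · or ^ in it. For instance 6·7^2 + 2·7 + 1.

7 + 2

G_0=9  [base 5] 5 + 4  →[5↦6]→  6 + 4 = 10  −1 ⇒ G_1=9
G_1=9  [base 6] 6 + 3  →[6↦7]→  7 + 3 = 10  −1 ⇒ G_2=9
G_2=9  [base 7] 7 + 2  →[7↦8]→  8 + 2 = 10  −1 ⇒ G_3=9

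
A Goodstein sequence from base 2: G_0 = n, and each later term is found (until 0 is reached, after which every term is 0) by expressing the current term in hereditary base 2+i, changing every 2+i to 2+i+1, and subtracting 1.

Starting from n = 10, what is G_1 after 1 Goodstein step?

83

step 0: 10 = 2^(2 + 1) + 2; sub 3 for 2: 3^(3 + 1) + 3; = 84; G_1 = 84−1 = 83
step 1: 83 = 3^(3 + 1) + 2; sub 4 for 3: 4^(4 + 1) + 2; = 1026; G_2 = 1026−1 = 1025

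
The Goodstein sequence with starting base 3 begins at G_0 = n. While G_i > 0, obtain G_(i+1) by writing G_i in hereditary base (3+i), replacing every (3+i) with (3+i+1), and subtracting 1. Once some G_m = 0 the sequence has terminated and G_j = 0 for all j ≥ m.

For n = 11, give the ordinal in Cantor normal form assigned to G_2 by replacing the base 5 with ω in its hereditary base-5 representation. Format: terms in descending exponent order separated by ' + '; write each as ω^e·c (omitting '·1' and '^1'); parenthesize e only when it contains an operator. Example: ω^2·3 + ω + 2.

ω^2

[0] 11 ≡ 3^2 + 2 (base 3). Lift 4: 18. −1: 17.
[1] 17 ≡ 4^2 + 1 (base 4). Lift 5: 26. −1: 25.
[2] 25 ≡ 5^2 (base 5). Lift 6: 36. −1: 35.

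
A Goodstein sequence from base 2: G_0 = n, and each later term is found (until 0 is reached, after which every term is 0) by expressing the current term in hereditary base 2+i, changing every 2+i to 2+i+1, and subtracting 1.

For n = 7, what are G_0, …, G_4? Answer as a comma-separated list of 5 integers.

base 2: 7 = 2^2 + 2 + 1; at 3: 3^3 + 3 + 1 = 31; next = 30
base 3: 30 = 3^3 + 3; at 4: 4^4 + 4 = 260; next = 259
base 4: 259 = 4^4 + 3; at 5: 5^5 + 3 = 3128; next = 3127
base 5: 3127 = 5^5 + 2; at 6: 6^6 + 2 = 46658; next = 46657

7, 30, 259, 3127, 46657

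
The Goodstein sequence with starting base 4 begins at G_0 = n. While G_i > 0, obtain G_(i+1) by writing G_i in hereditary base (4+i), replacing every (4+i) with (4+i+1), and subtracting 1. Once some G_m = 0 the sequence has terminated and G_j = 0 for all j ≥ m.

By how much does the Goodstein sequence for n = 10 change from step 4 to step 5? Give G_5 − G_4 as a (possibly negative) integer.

(0) 10|_4 = 2·4 + 2 ↦ 2·5 + 2|_5 = 12 ⇒ 11
(1) 11|_5 = 2·5 + 1 ↦ 2·6 + 1|_6 = 13 ⇒ 12
(2) 12|_6 = 2·6 ↦ 2·7|_7 = 14 ⇒ 13
(3) 13|_7 = 7 + 6 ↦ 8 + 6|_8 = 14 ⇒ 13
(4) 13|_8 = 8 + 5 ↦ 9 + 5|_9 = 14 ⇒ 13

0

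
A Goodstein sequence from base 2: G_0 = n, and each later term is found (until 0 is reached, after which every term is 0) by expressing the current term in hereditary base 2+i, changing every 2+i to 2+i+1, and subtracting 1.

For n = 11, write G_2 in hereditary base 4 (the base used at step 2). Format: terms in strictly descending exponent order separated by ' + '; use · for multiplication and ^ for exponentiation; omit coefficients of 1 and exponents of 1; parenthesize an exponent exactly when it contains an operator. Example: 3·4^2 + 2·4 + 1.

4^(4 + 1) + 3

step 0: 11 = 2^(2 + 1) + 2 + 1; sub 3 for 2: 3^(3 + 1) + 3 + 1; = 85; G_1 = 85−1 = 84
step 1: 84 = 3^(3 + 1) + 3; sub 4 for 3: 4^(4 + 1) + 4; = 1028; G_2 = 1028−1 = 1027
step 2: 1027 = 4^(4 + 1) + 3; sub 5 for 4: 5^(5 + 1) + 3; = 15628; G_3 = 15628−1 = 15627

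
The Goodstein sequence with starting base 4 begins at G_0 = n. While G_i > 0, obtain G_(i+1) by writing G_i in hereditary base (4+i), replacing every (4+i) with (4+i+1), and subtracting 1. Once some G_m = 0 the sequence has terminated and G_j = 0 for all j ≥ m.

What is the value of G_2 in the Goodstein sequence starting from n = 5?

5

G_0=5  [base 4] 4 + 1  →[4↦5]→  5 + 1 = 6  −1 ⇒ G_1=5
G_1=5  [base 5] 5  →[5↦6]→  6 = 6  −1 ⇒ G_2=5
G_2=5  [base 6] 5  →[6↦7]→  5 = 5  −1 ⇒ G_3=4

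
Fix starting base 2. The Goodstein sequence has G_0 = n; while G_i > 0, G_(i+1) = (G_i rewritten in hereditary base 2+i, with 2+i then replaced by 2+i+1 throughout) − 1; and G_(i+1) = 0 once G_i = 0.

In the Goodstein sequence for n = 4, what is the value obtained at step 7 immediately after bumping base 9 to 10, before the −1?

(0) 4|_2 = 2^2 ↦ 3^3|_3 = 27 ⇒ 26
(1) 26|_3 = 2·3^2 + 2·3 + 2 ↦ 2·4^2 + 2·4 + 2|_4 = 42 ⇒ 41
(2) 41|_4 = 2·4^2 + 2·4 + 1 ↦ 2·5^2 + 2·5 + 1|_5 = 61 ⇒ 60
(3) 60|_5 = 2·5^2 + 2·5 ↦ 2·6^2 + 2·6|_6 = 84 ⇒ 83
(4) 83|_6 = 2·6^2 + 6 + 5 ↦ 2·7^2 + 7 + 5|_7 = 110 ⇒ 109
(5) 109|_7 = 2·7^2 + 7 + 4 ↦ 2·8^2 + 8 + 4|_8 = 140 ⇒ 139
(6) 139|_8 = 2·8^2 + 8 + 3 ↦ 2·9^2 + 9 + 3|_9 = 174 ⇒ 173
(7) 173|_9 = 2·9^2 + 9 + 2 ↦ 2·10^2 + 10 + 2|_10 = 212 ⇒ 211

212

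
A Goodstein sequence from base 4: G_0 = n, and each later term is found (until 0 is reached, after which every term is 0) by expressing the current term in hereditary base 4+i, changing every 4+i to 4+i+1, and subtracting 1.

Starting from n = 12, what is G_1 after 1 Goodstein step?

step 0: 12 = 3·4; sub 5 for 4: 3·5; = 15; G_1 = 15−1 = 14
step 1: 14 = 2·5 + 4; sub 6 for 5: 2·6 + 4; = 16; G_2 = 16−1 = 15

14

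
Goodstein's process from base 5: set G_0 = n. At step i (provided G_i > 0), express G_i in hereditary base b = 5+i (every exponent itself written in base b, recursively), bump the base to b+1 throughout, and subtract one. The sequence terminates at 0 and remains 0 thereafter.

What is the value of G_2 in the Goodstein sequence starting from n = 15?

18

(0) 15|_5 = 3·5 ↦ 3·6|_6 = 18 ⇒ 17
(1) 17|_6 = 2·6 + 5 ↦ 2·7 + 5|_7 = 19 ⇒ 18
(2) 18|_7 = 2·7 + 4 ↦ 2·8 + 4|_8 = 20 ⇒ 19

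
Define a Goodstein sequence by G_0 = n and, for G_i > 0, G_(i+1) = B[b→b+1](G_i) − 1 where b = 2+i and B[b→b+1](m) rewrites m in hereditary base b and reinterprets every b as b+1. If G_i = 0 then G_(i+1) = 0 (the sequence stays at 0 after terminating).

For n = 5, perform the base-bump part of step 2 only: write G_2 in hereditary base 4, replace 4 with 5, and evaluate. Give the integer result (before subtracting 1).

468

base 2: 5 = 2^2 + 1; at 3: 3^3 + 1 = 28; next = 27
base 3: 27 = 3^3; at 4: 4^4 = 256; next = 255
base 4: 255 = 3·4^3 + 3·4^2 + 3·4 + 3; at 5: 3·5^3 + 3·5^2 + 3·5 + 3 = 468; next = 467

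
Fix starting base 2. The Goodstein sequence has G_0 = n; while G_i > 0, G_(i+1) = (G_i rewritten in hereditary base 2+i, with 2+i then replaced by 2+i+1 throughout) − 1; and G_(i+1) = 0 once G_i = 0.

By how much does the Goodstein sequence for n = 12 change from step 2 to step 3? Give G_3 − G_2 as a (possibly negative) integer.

14620

12 —HB2→ 2^(2 + 1) + 2^2 —bump→ 3^(3 + 1) + 3^3 = 108 —(−1)→ 107
107 —HB3→ 3^(3 + 1) + 2·3^2 + 2·3 + 2 —bump→ 4^(4 + 1) + 2·4^2 + 2·4 + 2 = 1066 —(−1)→ 1065
1065 —HB4→ 4^(4 + 1) + 2·4^2 + 2·4 + 1 —bump→ 5^(5 + 1) + 2·5^2 + 2·5 + 1 = 15686 —(−1)→ 15685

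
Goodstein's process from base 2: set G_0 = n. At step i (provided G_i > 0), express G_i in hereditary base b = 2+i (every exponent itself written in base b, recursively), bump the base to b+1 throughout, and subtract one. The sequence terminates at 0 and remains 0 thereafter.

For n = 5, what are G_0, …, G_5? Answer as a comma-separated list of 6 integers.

5, 27, 255, 467, 775, 1197

5 —HB2→ 2^2 + 1 —bump→ 3^3 + 1 = 28 —(−1)→ 27
27 —HB3→ 3^3 —bump→ 4^4 = 256 —(−1)→ 255
255 —HB4→ 3·4^3 + 3·4^2 + 3·4 + 3 —bump→ 3·5^3 + 3·5^2 + 3·5 + 3 = 468 —(−1)→ 467
467 —HB5→ 3·5^3 + 3·5^2 + 3·5 + 2 —bump→ 3·6^3 + 3·6^2 + 3·6 + 2 = 776 —(−1)→ 775
775 —HB6→ 3·6^3 + 3·6^2 + 3·6 + 1 —bump→ 3·7^3 + 3·7^2 + 3·7 + 1 = 1198 —(−1)→ 1197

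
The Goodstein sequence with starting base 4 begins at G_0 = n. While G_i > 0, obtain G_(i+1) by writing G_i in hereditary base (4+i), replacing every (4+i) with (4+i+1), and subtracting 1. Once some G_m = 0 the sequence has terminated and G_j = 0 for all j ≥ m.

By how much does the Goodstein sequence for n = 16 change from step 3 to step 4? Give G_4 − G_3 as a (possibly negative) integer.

3

i=0: 16 = 4^2 (b=4); 4→5: 5^2 = 25; 25−1 = 24
i=1: 24 = 4·5 + 4 (b=5); 5→6: 4·6 + 4 = 28; 28−1 = 27
i=2: 27 = 4·6 + 3 (b=6); 6→7: 4·7 + 3 = 31; 31−1 = 30
i=3: 30 = 4·7 + 2 (b=7); 7→8: 4·8 + 2 = 34; 34−1 = 33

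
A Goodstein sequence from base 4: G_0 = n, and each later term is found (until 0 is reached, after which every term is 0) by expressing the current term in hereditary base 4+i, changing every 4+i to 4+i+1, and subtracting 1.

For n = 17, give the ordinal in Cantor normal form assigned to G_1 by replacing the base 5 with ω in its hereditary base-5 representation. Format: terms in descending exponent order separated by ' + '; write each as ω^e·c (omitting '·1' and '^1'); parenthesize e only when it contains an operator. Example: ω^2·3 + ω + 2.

ω^2

i=0: 17 = 4^2 + 1 (b=4); 4→5: 5^2 + 1 = 26; 26−1 = 25
i=1: 25 = 5^2 (b=5); 5→6: 6^2 = 36; 36−1 = 35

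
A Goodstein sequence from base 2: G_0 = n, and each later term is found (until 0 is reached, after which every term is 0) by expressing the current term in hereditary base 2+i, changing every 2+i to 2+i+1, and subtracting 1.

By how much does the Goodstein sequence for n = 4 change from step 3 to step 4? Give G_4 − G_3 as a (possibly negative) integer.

23

step 0: 4 = 2^2; sub 3 for 2: 3^3; = 27; G_1 = 27−1 = 26
step 1: 26 = 2·3^2 + 2·3 + 2; sub 4 for 3: 2·4^2 + 2·4 + 2; = 42; G_2 = 42−1 = 41
step 2: 41 = 2·4^2 + 2·4 + 1; sub 5 for 4: 2·5^2 + 2·5 + 1; = 61; G_3 = 61−1 = 60
step 3: 60 = 2·5^2 + 2·5; sub 6 for 5: 2·6^2 + 2·6; = 84; G_4 = 84−1 = 83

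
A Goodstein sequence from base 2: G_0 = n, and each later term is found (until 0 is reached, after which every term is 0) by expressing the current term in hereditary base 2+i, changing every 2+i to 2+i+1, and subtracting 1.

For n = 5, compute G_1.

G_0 = 5. HB_2(5) = 2^2 + 1. Bump = 28. G_1 = 27.
G_1 = 27. HB_3(27) = 3^3. Bump = 256. G_2 = 255.

27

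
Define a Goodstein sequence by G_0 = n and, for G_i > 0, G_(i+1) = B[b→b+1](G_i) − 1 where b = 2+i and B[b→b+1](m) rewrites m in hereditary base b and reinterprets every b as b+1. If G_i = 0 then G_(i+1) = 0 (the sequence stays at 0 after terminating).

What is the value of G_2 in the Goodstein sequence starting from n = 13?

i=0: 13 = 2^(2 + 1) + 2^2 + 1 (b=2); 2→3: 3^(3 + 1) + 3^3 + 1 = 109; 109−1 = 108
i=1: 108 = 3^(3 + 1) + 3^3 (b=3); 3→4: 4^(4 + 1) + 4^4 = 1280; 1280−1 = 1279
i=2: 1279 = 4^(4 + 1) + 3·4^3 + 3·4^2 + 3·4 + 3 (b=4); 4→5: 5^(5 + 1) + 3·5^3 + 3·5^2 + 3·5 + 3 = 16093; 16093−1 = 16092

1279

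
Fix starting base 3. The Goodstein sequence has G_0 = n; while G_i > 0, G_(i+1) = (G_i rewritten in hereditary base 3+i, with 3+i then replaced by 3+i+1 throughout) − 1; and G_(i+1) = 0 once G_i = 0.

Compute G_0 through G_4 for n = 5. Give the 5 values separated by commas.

5, 5, 5, 5, 4

i=0: 5 = 3 + 2 (b=3); 3→4: 4 + 2 = 6; 6−1 = 5
i=1: 5 = 4 + 1 (b=4); 4→5: 5 + 1 = 6; 6−1 = 5
i=2: 5 = 5 (b=5); 5→6: 6 = 6; 6−1 = 5
i=3: 5 = 5 (b=6); 6→7: 5 = 5; 5−1 = 4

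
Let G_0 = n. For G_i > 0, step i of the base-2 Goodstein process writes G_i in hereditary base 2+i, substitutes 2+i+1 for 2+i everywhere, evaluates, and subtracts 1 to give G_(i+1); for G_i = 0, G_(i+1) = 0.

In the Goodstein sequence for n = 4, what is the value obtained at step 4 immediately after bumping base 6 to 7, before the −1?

G_0 = 4. HB_2(4) = 2^2. Bump = 27. G_1 = 26.
G_1 = 26. HB_3(26) = 2·3^2 + 2·3 + 2. Bump = 42. G_2 = 41.
G_2 = 41. HB_4(41) = 2·4^2 + 2·4 + 1. Bump = 61. G_3 = 60.
G_3 = 60. HB_5(60) = 2·5^2 + 2·5. Bump = 84. G_4 = 83.
G_4 = 83. HB_6(83) = 2·6^2 + 6 + 5. Bump = 110. G_5 = 109.

110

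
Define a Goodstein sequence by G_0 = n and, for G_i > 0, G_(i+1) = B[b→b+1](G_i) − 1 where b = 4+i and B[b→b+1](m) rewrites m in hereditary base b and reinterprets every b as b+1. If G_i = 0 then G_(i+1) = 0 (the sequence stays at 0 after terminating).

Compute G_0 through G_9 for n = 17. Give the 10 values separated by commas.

i=0: 17 = 4^2 + 1 (b=4); 4→5: 5^2 + 1 = 26; 26−1 = 25
i=1: 25 = 5^2 (b=5); 5→6: 6^2 = 36; 36−1 = 35
i=2: 35 = 5·6 + 5 (b=6); 6→7: 5·7 + 5 = 40; 40−1 = 39
i=3: 39 = 5·7 + 4 (b=7); 7→8: 5·8 + 4 = 44; 44−1 = 43
i=4: 43 = 5·8 + 3 (b=8); 8→9: 5·9 + 3 = 48; 48−1 = 47
i=5: 47 = 5·9 + 2 (b=9); 9→10: 5·10 + 2 = 52; 52−1 = 51
i=6: 51 = 5·10 + 1 (b=10); 10→11: 5·11 + 1 = 56; 56−1 = 55
i=7: 55 = 5·11 (b=11); 11→12: 5·12 = 60; 60−1 = 59
i=8: 59 = 4·12 + 11 (b=12); 12→13: 4·13 + 11 = 63; 63−1 = 62

17, 25, 35, 39, 43, 47, 51, 55, 59, 62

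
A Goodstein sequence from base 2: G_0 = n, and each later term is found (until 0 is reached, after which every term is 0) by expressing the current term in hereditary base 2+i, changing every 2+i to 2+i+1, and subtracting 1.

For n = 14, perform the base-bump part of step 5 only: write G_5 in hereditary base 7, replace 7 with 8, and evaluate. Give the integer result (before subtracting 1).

134404972

G_0 = 14. HB_2(14) = 2^(2 + 1) + 2^2 + 2. Bump = 111. G_1 = 110.
G_1 = 110. HB_3(110) = 3^(3 + 1) + 3^3 + 2. Bump = 1282. G_2 = 1281.
G_2 = 1281. HB_4(1281) = 4^(4 + 1) + 4^4 + 1. Bump = 18751. G_3 = 18750.
G_3 = 18750. HB_5(18750) = 5^(5 + 1) + 5^5. Bump = 326592. G_4 = 326591.
G_4 = 326591. HB_6(326591) = 6^(6 + 1) + 5·6^5 + 5·6^4 + 5·6^3 + 5·6^2 + 5·6 + 5. Bump = 5862841. G_5 = 5862840.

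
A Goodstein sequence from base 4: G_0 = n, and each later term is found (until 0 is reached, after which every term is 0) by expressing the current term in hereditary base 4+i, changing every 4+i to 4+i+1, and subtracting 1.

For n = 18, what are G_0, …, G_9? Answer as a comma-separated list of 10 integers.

18, 26, 36, 48, 53, 58, 63, 68, 73, 78

[0] 18 ≡ 4^2 + 2 (base 4). Lift 5: 27. −1: 26.
[1] 26 ≡ 5^2 + 1 (base 5). Lift 6: 37. −1: 36.
[2] 36 ≡ 6^2 (base 6). Lift 7: 49. −1: 48.
[3] 48 ≡ 6·7 + 6 (base 7). Lift 8: 54. −1: 53.
[4] 53 ≡ 6·8 + 5 (base 8). Lift 9: 59. −1: 58.
[5] 58 ≡ 6·9 + 4 (base 9). Lift 10: 64. −1: 63.
[6] 63 ≡ 6·10 + 3 (base 10). Lift 11: 69. −1: 68.
[7] 68 ≡ 6·11 + 2 (base 11). Lift 12: 74. −1: 73.
[8] 73 ≡ 6·12 + 1 (base 12). Lift 13: 79. −1: 78.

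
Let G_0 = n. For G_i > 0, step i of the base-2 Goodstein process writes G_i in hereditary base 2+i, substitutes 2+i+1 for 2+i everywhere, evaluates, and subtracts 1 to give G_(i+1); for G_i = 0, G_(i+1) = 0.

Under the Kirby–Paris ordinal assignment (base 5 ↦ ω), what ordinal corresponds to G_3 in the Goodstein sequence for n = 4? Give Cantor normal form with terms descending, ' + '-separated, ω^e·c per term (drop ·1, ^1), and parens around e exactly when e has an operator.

G_0 = 4. HB_2(4) = 2^2. Bump = 27. G_1 = 26.
G_1 = 26. HB_3(26) = 2·3^2 + 2·3 + 2. Bump = 42. G_2 = 41.
G_2 = 41. HB_4(41) = 2·4^2 + 2·4 + 1. Bump = 61. G_3 = 60.
G_3 = 60. HB_5(60) = 2·5^2 + 2·5. Bump = 84. G_4 = 83.

ω^2·2 + ω·2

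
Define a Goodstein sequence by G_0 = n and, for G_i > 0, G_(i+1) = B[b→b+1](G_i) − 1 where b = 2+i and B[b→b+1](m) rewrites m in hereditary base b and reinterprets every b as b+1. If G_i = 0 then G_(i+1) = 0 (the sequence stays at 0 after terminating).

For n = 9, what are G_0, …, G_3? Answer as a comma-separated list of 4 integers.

9, 81, 1023, 9842

G_0 = 9. HB_2(9) = 2^(2 + 1) + 1. Bump = 82. G_1 = 81.
G_1 = 81. HB_3(81) = 3^(3 + 1). Bump = 1024. G_2 = 1023.
G_2 = 1023. HB_4(1023) = 3·4^4 + 3·4^3 + 3·4^2 + 3·4 + 3. Bump = 9843. G_3 = 9842.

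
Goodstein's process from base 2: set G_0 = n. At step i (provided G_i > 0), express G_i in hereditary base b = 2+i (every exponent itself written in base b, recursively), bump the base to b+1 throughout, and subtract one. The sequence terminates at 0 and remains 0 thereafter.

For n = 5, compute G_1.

G_0 = 5. HB_2(5) = 2^2 + 1. Bump = 28. G_1 = 27.
G_1 = 27. HB_3(27) = 3^3. Bump = 256. G_2 = 255.

27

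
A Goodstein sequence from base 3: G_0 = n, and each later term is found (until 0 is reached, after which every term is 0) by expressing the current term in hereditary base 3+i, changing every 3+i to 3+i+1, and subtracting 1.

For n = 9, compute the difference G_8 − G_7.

1

(0) 9|_3 = 3^2 ↦ 4^2|_4 = 16 ⇒ 15
(1) 15|_4 = 3·4 + 3 ↦ 3·5 + 3|_5 = 18 ⇒ 17
(2) 17|_5 = 3·5 + 2 ↦ 3·6 + 2|_6 = 20 ⇒ 19
(3) 19|_6 = 3·6 + 1 ↦ 3·7 + 1|_7 = 22 ⇒ 21
(4) 21|_7 = 3·7 ↦ 3·8|_8 = 24 ⇒ 23
(5) 23|_8 = 2·8 + 7 ↦ 2·9 + 7|_9 = 25 ⇒ 24
(6) 24|_9 = 2·9 + 6 ↦ 2·10 + 6|_10 = 26 ⇒ 25
(7) 25|_10 = 2·10 + 5 ↦ 2·11 + 5|_11 = 27 ⇒ 26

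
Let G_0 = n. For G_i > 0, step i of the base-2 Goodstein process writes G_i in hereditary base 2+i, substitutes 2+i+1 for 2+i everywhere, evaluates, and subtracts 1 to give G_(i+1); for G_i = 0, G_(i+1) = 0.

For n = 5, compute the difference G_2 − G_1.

5 —HB2→ 2^2 + 1 —bump→ 3^3 + 1 = 28 —(−1)→ 27
27 —HB3→ 3^3 —bump→ 4^4 = 256 —(−1)→ 255

228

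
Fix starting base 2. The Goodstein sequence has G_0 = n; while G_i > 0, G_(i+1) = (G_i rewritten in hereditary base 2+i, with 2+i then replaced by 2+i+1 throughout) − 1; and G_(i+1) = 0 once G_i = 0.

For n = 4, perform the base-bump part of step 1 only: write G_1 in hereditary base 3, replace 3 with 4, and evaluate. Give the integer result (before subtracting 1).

G_0 = 4. HB_2(4) = 2^2. Bump = 27. G_1 = 26.
G_1 = 26. HB_3(26) = 2·3^2 + 2·3 + 2. Bump = 42. G_2 = 41.

42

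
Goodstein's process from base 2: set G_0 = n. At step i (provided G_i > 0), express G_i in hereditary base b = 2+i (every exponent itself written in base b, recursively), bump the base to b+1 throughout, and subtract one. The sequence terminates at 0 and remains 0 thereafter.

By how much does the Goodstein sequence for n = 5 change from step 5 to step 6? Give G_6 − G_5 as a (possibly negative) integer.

554

(0) 5|_2 = 2^2 + 1 ↦ 3^3 + 1|_3 = 28 ⇒ 27
(1) 27|_3 = 3^3 ↦ 4^4|_4 = 256 ⇒ 255
(2) 255|_4 = 3·4^3 + 3·4^2 + 3·4 + 3 ↦ 3·5^3 + 3·5^2 + 3·5 + 3|_5 = 468 ⇒ 467
(3) 467|_5 = 3·5^3 + 3·5^2 + 3·5 + 2 ↦ 3·6^3 + 3·6^2 + 3·6 + 2|_6 = 776 ⇒ 775
(4) 775|_6 = 3·6^3 + 3·6^2 + 3·6 + 1 ↦ 3·7^3 + 3·7^2 + 3·7 + 1|_7 = 1198 ⇒ 1197
(5) 1197|_7 = 3·7^3 + 3·7^2 + 3·7 ↦ 3·8^3 + 3·8^2 + 3·8|_8 = 1752 ⇒ 1751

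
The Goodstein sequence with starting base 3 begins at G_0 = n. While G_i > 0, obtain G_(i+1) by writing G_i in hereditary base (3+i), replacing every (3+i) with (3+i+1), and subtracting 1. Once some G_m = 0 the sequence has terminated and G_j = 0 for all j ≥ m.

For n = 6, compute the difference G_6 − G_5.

-1

step 0: 6 = 2·3; sub 4 for 3: 2·4; = 8; G_1 = 8−1 = 7
step 1: 7 = 4 + 3; sub 5 for 4: 5 + 3; = 8; G_2 = 8−1 = 7
step 2: 7 = 5 + 2; sub 6 for 5: 6 + 2; = 8; G_3 = 8−1 = 7
step 3: 7 = 6 + 1; sub 7 for 6: 7 + 1; = 8; G_4 = 8−1 = 7
step 4: 7 = 7; sub 8 for 7: 8; = 8; G_5 = 8−1 = 7
step 5: 7 = 7; sub 9 for 8: 7; = 7; G_6 = 7−1 = 6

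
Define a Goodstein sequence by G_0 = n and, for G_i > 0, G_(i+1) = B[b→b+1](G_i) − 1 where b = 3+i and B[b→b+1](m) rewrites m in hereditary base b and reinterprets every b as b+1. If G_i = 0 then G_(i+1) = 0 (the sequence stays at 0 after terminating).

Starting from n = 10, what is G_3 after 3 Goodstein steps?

27

10 —HB3→ 3^2 + 1 —bump→ 4^2 + 1 = 17 —(−1)→ 16
16 —HB4→ 4^2 —bump→ 5^2 = 25 —(−1)→ 24
24 —HB5→ 4·5 + 4 —bump→ 4·6 + 4 = 28 —(−1)→ 27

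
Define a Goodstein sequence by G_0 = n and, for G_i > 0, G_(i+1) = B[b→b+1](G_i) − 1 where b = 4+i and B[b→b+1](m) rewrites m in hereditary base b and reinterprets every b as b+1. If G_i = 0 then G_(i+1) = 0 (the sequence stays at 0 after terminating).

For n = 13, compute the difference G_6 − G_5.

1

step 0: 13 = 3·4 + 1; sub 5 for 4: 3·5 + 1; = 16; G_1 = 16−1 = 15
step 1: 15 = 3·5; sub 6 for 5: 3·6; = 18; G_2 = 18−1 = 17
step 2: 17 = 2·6 + 5; sub 7 for 6: 2·7 + 5; = 19; G_3 = 19−1 = 18
step 3: 18 = 2·7 + 4; sub 8 for 7: 2·8 + 4; = 20; G_4 = 20−1 = 19
step 4: 19 = 2·8 + 3; sub 9 for 8: 2·9 + 3; = 21; G_5 = 21−1 = 20
step 5: 20 = 2·9 + 2; sub 10 for 9: 2·10 + 2; = 22; G_6 = 22−1 = 21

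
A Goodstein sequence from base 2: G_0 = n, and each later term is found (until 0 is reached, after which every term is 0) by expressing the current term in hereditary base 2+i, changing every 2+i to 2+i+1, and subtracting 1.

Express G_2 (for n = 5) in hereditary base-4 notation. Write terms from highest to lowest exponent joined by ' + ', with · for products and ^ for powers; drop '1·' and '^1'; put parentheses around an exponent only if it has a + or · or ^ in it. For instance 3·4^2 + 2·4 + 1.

3·4^3 + 3·4^2 + 3·4 + 3

G_0 = 5. HB_2(5) = 2^2 + 1. Bump = 28. G_1 = 27.
G_1 = 27. HB_3(27) = 3^3. Bump = 256. G_2 = 255.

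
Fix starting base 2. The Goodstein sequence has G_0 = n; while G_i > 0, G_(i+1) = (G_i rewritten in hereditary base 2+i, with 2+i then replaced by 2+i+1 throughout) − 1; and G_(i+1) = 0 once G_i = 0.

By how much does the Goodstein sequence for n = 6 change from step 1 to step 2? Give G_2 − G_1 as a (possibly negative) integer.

228

[0] 6 ≡ 2^2 + 2 (base 2). Lift 3: 30. −1: 29.
[1] 29 ≡ 3^3 + 2 (base 3). Lift 4: 258. −1: 257.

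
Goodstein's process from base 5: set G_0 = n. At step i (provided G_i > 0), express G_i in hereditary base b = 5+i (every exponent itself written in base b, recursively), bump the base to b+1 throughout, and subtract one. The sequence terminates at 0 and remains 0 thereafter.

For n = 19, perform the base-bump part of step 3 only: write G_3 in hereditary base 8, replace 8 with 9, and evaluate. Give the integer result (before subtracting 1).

G_0 = 19. HB_5(19) = 3·5 + 4. Bump = 22. G_1 = 21.
G_1 = 21. HB_6(21) = 3·6 + 3. Bump = 24. G_2 = 23.
G_2 = 23. HB_7(23) = 3·7 + 2. Bump = 26. G_3 = 25.
G_3 = 25. HB_8(25) = 3·8 + 1. Bump = 28. G_4 = 27.

28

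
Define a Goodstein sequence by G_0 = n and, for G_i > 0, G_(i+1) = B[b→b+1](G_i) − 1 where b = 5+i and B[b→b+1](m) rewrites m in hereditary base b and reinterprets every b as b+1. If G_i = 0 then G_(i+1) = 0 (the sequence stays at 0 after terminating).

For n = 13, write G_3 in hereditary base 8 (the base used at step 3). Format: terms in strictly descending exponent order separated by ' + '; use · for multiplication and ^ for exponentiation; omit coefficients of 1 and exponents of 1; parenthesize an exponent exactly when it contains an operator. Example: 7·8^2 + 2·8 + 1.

[0] 13 ≡ 2·5 + 3 (base 5). Lift 6: 15. −1: 14.
[1] 14 ≡ 2·6 + 2 (base 6). Lift 7: 16. −1: 15.
[2] 15 ≡ 2·7 + 1 (base 7). Lift 8: 17. −1: 16.

2·8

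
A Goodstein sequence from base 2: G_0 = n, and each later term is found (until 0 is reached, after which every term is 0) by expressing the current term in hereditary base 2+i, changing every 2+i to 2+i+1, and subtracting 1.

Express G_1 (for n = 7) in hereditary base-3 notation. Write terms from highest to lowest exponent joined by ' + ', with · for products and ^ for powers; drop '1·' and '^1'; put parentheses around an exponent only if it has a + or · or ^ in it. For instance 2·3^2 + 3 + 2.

3^3 + 3

[0] 7 ≡ 2^2 + 2 + 1 (base 2). Lift 3: 31. −1: 30.
[1] 30 ≡ 3^3 + 3 (base 3). Lift 4: 260. −1: 259.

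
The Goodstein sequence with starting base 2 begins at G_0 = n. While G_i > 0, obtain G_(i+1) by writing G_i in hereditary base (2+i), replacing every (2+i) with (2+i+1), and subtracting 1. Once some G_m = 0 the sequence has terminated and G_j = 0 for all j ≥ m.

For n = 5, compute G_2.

[0] 5 ≡ 2^2 + 1 (base 2). Lift 3: 28. −1: 27.
[1] 27 ≡ 3^3 (base 3). Lift 4: 256. −1: 255.

255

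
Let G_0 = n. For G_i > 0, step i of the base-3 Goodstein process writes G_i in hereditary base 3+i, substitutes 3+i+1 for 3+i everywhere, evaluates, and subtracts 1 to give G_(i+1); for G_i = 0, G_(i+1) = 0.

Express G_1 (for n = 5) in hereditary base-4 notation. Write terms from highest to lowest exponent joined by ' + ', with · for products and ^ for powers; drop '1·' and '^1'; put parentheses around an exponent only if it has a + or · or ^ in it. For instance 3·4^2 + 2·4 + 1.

4 + 1

5 —HB3→ 3 + 2 —bump→ 4 + 2 = 6 —(−1)→ 5
5 —HB4→ 4 + 1 —bump→ 5 + 1 = 6 —(−1)→ 5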